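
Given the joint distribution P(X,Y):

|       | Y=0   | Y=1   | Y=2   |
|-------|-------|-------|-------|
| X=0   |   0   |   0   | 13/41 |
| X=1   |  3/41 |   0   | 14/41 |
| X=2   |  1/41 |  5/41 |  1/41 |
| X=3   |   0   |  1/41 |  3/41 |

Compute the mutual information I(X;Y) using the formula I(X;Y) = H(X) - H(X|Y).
0.4842 bits

I(X;Y) = H(X) - H(X|Y)

Marginal of X (row sums):
  P(X=0) = 0 + 0 + 13/41 = 13/41
  P(X=1) = 3/41 + 0 + 14/41 = 17/41
  P(X=2) = 1/41 + 5/41 + 1/41 = 7/41
  P(X=3) = 0 + 1/41 + 3/41 = 4/41
H(X) = -[(13/41)·log₂(13/41) + (17/41)·log₂(17/41) + (7/41)·log₂(7/41) + (4/41)·log₂(4/41)]
  = 0.5254 + 0.5266 + 0.4354 + 0.3276 = 1.8150 bits

Marginal of Y (column sums):
  P(Y=0) = 0 + 3/41 + 1/41 + 0 = 4/41
  P(Y=1) = 0 + 0 + 5/41 + 1/41 = 6/41
  P(Y=2) = 13/41 + 14/41 + 1/41 + 3/41 = 31/41
H(X|Y) = Σ_y P(y)·H(X|Y=y):
  Y=0: P(Y=0) = 4/41, P(X|Y=0) = (0, 3/4, 1/4, 0) → H(X|Y=0) = 0.8113
  Y=1: P(Y=1) = 6/41, P(X|Y=1) = (0, 0, 5/6, 1/6) → H(X|Y=1) = 0.6500
  Y=2: P(Y=2) = 31/41, P(X|Y=2) = (13/31, 14/31, 1/31, 3/31) → H(X|Y=2) = 1.5296
H(X|Y) = (4/41)·0.8113 + (6/41)·0.6500 + (31/41)·1.5296 = 1.3308 bits

I(X;Y) = H(X) - H(X|Y) = 1.8150 - 1.3308 = 0.4842 bits

Cross-check via I(X;Y) = H(X) + H(Y) - H(X,Y): computing H(Y) from the column sums and H(X,Y) from the 12 cells in the same way gives H(Y) = 1.0383 bits and H(X,Y) = 2.3691 bits, so
I(X;Y) = 1.8150 + 1.0383 - 2.3691 = 0.4842 bits ✓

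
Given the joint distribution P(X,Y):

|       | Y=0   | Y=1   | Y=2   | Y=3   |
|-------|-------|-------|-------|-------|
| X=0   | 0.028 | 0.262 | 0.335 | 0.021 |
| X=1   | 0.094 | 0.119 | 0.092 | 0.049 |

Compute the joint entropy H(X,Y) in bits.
2.5123 bits

H(X,Y) = -Σ_{x,y} P(x,y) log₂ P(x,y). Per-cell terms -P(x,y)·log₂P(x,y):
  X=0: 0.1444, 0.5063, 0.5286, 0.1170
  X=1: 0.3207, 0.3654, 0.3167, 0.2132
Sum of the 8 terms: H(X,Y) = 2.5123 bits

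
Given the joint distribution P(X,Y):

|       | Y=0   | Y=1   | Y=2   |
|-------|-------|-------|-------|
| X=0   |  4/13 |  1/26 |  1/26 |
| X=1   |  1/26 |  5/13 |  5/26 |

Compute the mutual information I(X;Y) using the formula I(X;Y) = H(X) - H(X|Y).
0.4511 bits

I(X;Y) = H(X) - H(X|Y)

Marginal of X (row sums):
  P(X=0) = 4/13 + 1/26 + 1/26 = 5/13
  P(X=1) = 1/26 + 5/13 + 5/26 = 8/13
H(X) = -[(5/13)·log₂(5/13) + (8/13)·log₂(8/13)]
  = 0.53020 + 0.43104 = 0.96124 bits

Marginal of Y (column sums):
  P(Y=0) = 4/13 + 1/26 = 9/26
  P(Y=1) = 1/26 + 5/13 = 11/26
  P(Y=2) = 1/26 + 5/26 = 3/13
H(X|Y) = Σ_y P(y)·H(X|Y=y):
  Y=0: P(Y=0) = 9/26, P(X|Y=0) = (8/9, 1/9) → H(X|Y=0) = 0.50326
  Y=1: P(Y=1) = 11/26, P(X|Y=1) = (1/11, 10/11) → H(X|Y=1) = 0.43950
  Y=2: P(Y=2) = 3/13, P(X|Y=2) = (1/6, 5/6) → H(X|Y=2) = 0.65002
H(X|Y) = (9/26)·0.50326 + (11/26)·0.43950 + (3/13)·0.65002 = 0.51015 bits

I(X;Y) = H(X) - H(X|Y) = 0.96124 - 0.51015 = 0.4511 bits

Cross-check via I(X;Y) = H(X) + H(Y) - H(X,Y): computing H(Y) from the column sums and H(X,Y) from the 6 cells in the same way gives H(Y) = 1.54302 bits and H(X,Y) = 2.05317 bits, so
I(X;Y) = 0.96124 + 1.54302 - 2.05317 = 0.4511 bits ✓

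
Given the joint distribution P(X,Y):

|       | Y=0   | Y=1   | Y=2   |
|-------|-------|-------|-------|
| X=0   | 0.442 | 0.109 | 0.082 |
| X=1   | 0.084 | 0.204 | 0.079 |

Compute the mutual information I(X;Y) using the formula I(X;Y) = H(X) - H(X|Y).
0.1622 bits

I(X;Y) = H(X) - H(X|Y)

Marginal of X (row sums):
  P(X=0) = 0.442 + 0.109 + 0.082 = 0.633
  P(X=1) = 0.084 + 0.204 + 0.079 = 0.367
H(X) = -[0.633·log₂(0.633) + 0.367·log₂(0.367)]
  = 0.4176 + 0.5307 = 0.9483 bits

Marginal of Y (column sums):
  P(Y=0) = 0.442 + 0.084 = 0.526
  P(Y=1) = 0.109 + 0.204 = 0.313
  P(Y=2) = 0.082 + 0.079 = 0.161
H(X|Y) = Σ_y P(y)·H(X|Y=y):
  Y=0: P(Y=0) = 0.526, P(X|Y=0) = (221/263, 42/263) → H(X|Y=0) = 0.6336
  Y=1: P(Y=1) = 0.313, P(X|Y=1) = (109/313, 204/313) → H(X|Y=1) = 0.9325
  Y=2: P(Y=2) = 0.161, P(X|Y=2) = (82/161, 79/161) → H(X|Y=2) = 0.9997
H(X|Y) = 0.526·0.6336 + 0.313·0.9325 + 0.161·0.9997 = 0.7861 bits

I(X;Y) = H(X) - H(X|Y) = 0.9483 - 0.7861 = 0.1622 bits

Cross-check via I(X;Y) = H(X) + H(Y) - H(X,Y): computing H(Y) from the column sums and H(X,Y) from the 6 cells in the same way gives H(Y) = 1.4363 bits and H(X,Y) = 2.2224 bits, so
I(X;Y) = 0.9483 + 1.4363 - 2.2224 = 0.1622 bits ✓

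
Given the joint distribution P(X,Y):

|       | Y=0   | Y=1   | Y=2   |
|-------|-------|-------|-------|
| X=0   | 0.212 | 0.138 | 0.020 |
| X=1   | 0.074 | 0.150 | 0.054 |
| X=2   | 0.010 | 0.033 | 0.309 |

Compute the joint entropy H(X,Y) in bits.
2.6499 bits

H(X,Y) = -Σ_{x,y} P(x,y) log₂ P(x,y). Per-cell terms -P(x,y)·log₂P(x,y):
  X=0: 0.47443, 0.39430, 0.11288
  X=1: 0.27797, 0.41054, 0.22739
  X=2: 0.06644, 0.16241, 0.52355
Sum of the 9 terms: H(X,Y) = 2.6499 bits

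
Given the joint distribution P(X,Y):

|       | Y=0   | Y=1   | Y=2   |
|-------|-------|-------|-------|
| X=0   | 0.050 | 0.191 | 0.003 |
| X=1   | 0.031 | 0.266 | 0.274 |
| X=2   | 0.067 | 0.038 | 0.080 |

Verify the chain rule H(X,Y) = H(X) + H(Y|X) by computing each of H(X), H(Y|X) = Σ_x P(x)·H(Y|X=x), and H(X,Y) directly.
H(X) = 1.4085 bits, H(Y|X) = 1.1963 bits, H(X,Y) = 2.6048 bits

Marginal of X (row sums):
  P(X=0) = 0.050 + 0.191 + 0.003 = 0.244
  P(X=1) = 0.031 + 0.266 + 0.274 = 0.571
  P(X=2) = 0.067 + 0.038 + 0.080 = 0.185
H(X) = -[0.244·log₂(0.244) + 0.571·log₂(0.571) + 0.185·log₂(0.185)]
  = 0.49655 + 0.46162 + 0.45036 = 1.4085 bits

H(Y|X) = Σ_x P(x)·H(Y|X=x):
  X=0: P(X=0) = 0.244, P(Y|X=0) = (25/122, 191/244, 3/244) → H(Y|X=0) = 0.82321
  X=1: P(X=1) = 0.571, P(Y|X=1) = (31/571, 266/571, 274/571) → H(Y|X=1) = 1.24991
  X=2: P(X=2) = 0.185, P(Y|X=2) = (67/185, 38/185, 16/37) → H(Y|X=2) = 1.52271
H(Y|X) = 0.244·0.82321 + 0.571·1.24991 + 0.185·1.52271 = 1.1963 bits

H(X,Y) = -Σ_{x,y} P(x,y) log₂ P(x,y). Per-cell terms -P(x,y)·log₂P(x,y):
  X=0: 0.21610, 0.45618, 0.02514
  X=1: 0.15536, 0.50819, 0.51176
  X=2: 0.26128, 0.17928, 0.29151
Sum of the 9 terms: H(X,Y) = 2.6048 bits

Chain rule check:
  H(X) + H(Y|X) = 1.4085 + 1.1963 = 2.6048 bits
  H(X,Y) = 2.6048 bits
✓ Chain rule verified.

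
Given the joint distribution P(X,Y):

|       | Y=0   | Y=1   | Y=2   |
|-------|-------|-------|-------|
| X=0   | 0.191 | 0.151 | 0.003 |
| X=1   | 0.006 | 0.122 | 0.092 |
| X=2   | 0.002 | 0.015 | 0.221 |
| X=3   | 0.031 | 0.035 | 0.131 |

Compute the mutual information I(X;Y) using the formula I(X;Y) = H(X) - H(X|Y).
0.5751 bits

I(X;Y) = H(X) - H(X|Y)

Marginal of X (row sums):
  P(X=0) = 0.191 + 0.151 + 0.003 = 0.345
  P(X=1) = 0.006 + 0.122 + 0.092 = 0.220
  P(X=2) = 0.002 + 0.015 + 0.221 = 0.238
  P(X=3) = 0.031 + 0.035 + 0.131 = 0.197
H(X) = -[0.345·log₂(0.345) + 0.220·log₂(0.220) + 0.238·log₂(0.238) + 0.197·log₂(0.197)]
  = 0.5297 + 0.4806 + 0.4929 + 0.4617 = 1.9649 bits

Marginal of Y (column sums):
  P(Y=0) = 0.191 + 0.006 + 0.002 + 0.031 = 0.230
  P(Y=1) = 0.151 + 0.122 + 0.015 + 0.035 = 0.323
  P(Y=2) = 0.003 + 0.092 + 0.221 + 0.131 = 0.447
H(X|Y) = Σ_y P(y)·H(X|Y=y):
  Y=0: P(Y=0) = 0.230, P(X|Y=0) = (191/230, 3/115, 1/115, 31/230) → H(X|Y=0) = 0.8091
  Y=1: P(Y=1) = 0.323, P(X|Y=1) = (151/323, 122/323, 15/323, 35/323) → H(X|Y=1) = 1.5965
  Y=2: P(Y=2) = 0.447, P(X|Y=2) = (1/149, 92/447, 221/447, 131/447) → H(X|Y=2) = 1.5392
H(X|Y) = 0.230·0.8091 + 0.323·1.5965 + 0.447·1.5392 = 1.3898 bits

I(X;Y) = H(X) - H(X|Y) = 1.9649 - 1.3898 = 0.5751 bits

Cross-check via I(X;Y) = H(X) + H(Y) - H(X,Y): computing H(Y) from the column sums and H(X,Y) from the 12 cells in the same way gives H(Y) = 1.5335 bits and H(X,Y) = 2.9233 bits, so
I(X;Y) = 1.9649 + 1.5335 - 2.9233 = 0.5751 bits ✓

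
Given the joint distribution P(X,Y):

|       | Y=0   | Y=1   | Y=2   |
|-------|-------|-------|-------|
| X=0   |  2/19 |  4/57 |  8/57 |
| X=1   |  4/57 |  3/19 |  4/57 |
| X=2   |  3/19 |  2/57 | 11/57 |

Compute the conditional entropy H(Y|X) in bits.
1.4391 bits

H(Y|X) = H(X,Y) - H(X)

H(X,Y) = -Σ_{x,y} P(x,y) log₂ P(x,y). Per-cell terms -P(x,y)·log₂P(x,y):
  X=0: 0.341887, 0.268975, 0.397599
  X=1: 0.268975, 0.420468, 0.268975
  X=2: 0.420468, 0.169575, 0.458036
Sum of the 9 terms: H(X,Y) = 3.01496 bits

Marginal of X (row sums):
  P(X=0) = 2/19 + 4/57 + 8/57 = 6/19
  P(X=1) = 4/57 + 3/19 + 4/57 = 17/57
  P(X=2) = 3/19 + 2/57 + 11/57 = 22/57
H(X) = -[(6/19)·log₂(6/19) + (17/57)·log₂(17/57) + (22/57)·log₂(22/57)]
  = 0.525147 + 0.520566 + 0.530107 = 1.57582 bits

H(Y|X) = H(X,Y) - H(X) = 3.01496 - 1.57582 = 1.4391 bits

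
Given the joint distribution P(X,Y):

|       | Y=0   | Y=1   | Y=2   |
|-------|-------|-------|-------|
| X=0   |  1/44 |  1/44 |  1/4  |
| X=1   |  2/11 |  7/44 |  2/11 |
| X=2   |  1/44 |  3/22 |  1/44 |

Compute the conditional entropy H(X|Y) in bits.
1.1760 bits

H(X|Y) = H(X,Y) - H(Y)

H(X,Y) = -Σ_{x,y} P(x,y) log₂ P(x,y). Per-cell terms -P(x,y)·log₂P(x,y):
  X=0: 0.1240780, 0.1240780, 0.5000000
  X=1: 0.4471694, 0.4219213, 0.4471694
  X=2: 0.1240780, 0.3919731, 0.1240780
Sum of the 9 terms: H(X,Y) = 2.704545 bits

Marginal of Y (column sums):
  P(Y=0) = 1/44 + 2/11 + 1/44 = 5/22
  P(Y=1) = 1/44 + 7/44 + 3/22 = 7/22
  P(Y=2) = 1/4 + 2/11 + 1/44 = 5/11
H(Y) = -[(5/22)·log₂(5/22) + (7/22)·log₂(7/22) + (5/11)·log₂(5/11)]
  = 0.4857963 + 0.5256608 + 0.5170471 = 1.528504 bits

H(X|Y) = H(X,Y) - H(Y) = 2.704545 - 1.528504 = 1.1760 bits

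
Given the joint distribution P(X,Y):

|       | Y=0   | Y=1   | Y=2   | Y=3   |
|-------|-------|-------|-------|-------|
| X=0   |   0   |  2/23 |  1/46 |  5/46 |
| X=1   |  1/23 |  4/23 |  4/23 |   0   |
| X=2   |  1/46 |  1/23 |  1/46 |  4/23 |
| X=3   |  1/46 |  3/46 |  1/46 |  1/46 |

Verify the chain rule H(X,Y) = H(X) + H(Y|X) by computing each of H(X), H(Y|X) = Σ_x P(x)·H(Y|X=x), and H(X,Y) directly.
H(X) = 1.8973 bits, H(Y|X) = 1.4444 bits, H(X,Y) = 3.3417 bits

Marginal of X (row sums):
  P(X=0) = 0 + 2/23 + 1/46 + 5/46 = 5/23
  P(X=1) = 1/23 + 4/23 + 4/23 + 0 = 9/23
  P(X=2) = 1/46 + 1/23 + 1/46 + 4/23 = 6/23
  P(X=3) = 1/46 + 3/46 + 1/46 + 1/46 = 3/23
H(X) = -[(5/23)·log₂(5/23) + (9/23)·log₂(9/23) + (6/23)·log₂(6/23) + (3/23)·log₂(3/23)]
  = 0.478616 + 0.529684 + 0.505722 + 0.383296 = 1.8973 bits

H(Y|X) = Σ_x P(x)·H(Y|X=x):
  X=0: P(X=0) = 5/23, P(Y|X=0) = (0, 2/5, 1/10, 1/2) → H(Y|X=0) = 1.360964
  X=1: P(X=1) = 9/23, P(Y|X=1) = (1/9, 4/9, 4/9, 0) → H(Y|X=1) = 1.392147
  X=2: P(X=2) = 6/23, P(Y|X=2) = (1/12, 1/6, 1/12, 2/3) → H(Y|X=2) = 1.418296
  X=3: P(X=3) = 3/23, P(Y|X=3) = (1/6, 1/2, 1/6, 1/6) → H(Y|X=3) = 1.792481
H(Y|X) = (5/23)·1.360964 + (9/23)·1.392147 + (6/23)·1.418296 + (3/23)·1.792481 = 1.4444 bits

H(X,Y) = -Σ_{x,y} P(x,y) log₂ P(x,y). Per-cell terms -P(x,y)·log₂P(x,y):
  X=0: 0.000000, 0.306397, 0.120077, 0.348004
  X=1: 0.196677, 0.438880, 0.438880, 0.000000
  X=2: 0.120077, 0.196677, 0.120077, 0.438880
  X=3: 0.120077, 0.256865, 0.120077, 0.120077
  (cells with P = 0 contribute 0)
Sum of the 16 terms: H(X,Y) = 3.3417 bits

Chain rule check:
  H(X) + H(Y|X) = 1.8973 + 1.4444 = 3.3417 bits
  H(X,Y) = 3.3417 bits
✓ Chain rule verified.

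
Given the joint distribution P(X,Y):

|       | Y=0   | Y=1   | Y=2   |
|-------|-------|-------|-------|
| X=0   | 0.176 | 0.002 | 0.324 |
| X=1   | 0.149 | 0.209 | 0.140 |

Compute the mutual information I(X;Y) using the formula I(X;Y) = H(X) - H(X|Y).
0.2504 bits

I(X;Y) = H(X) - H(X|Y)

Marginal of X (row sums):
  P(X=0) = 0.176 + 0.002 + 0.324 = 0.502
  P(X=1) = 0.149 + 0.209 + 0.140 = 0.498
H(X) = -[0.502·log₂(0.502) + 0.498·log₂(0.498)]
  = 0.4991 + 0.5009 = 1.0000 bits

Marginal of Y (column sums):
  P(Y=0) = 0.176 + 0.149 = 0.325
  P(Y=1) = 0.002 + 0.209 = 0.211
  P(Y=2) = 0.324 + 0.140 = 0.464
H(X|Y) = Σ_y P(y)·H(X|Y=y):
  Y=0: P(Y=0) = 0.325, P(X|Y=0) = (176/325, 149/325) → H(X|Y=0) = 0.9950
  Y=1: P(Y=1) = 0.211, P(X|Y=1) = (2/211, 209/211) → H(X|Y=1) = 0.0773
  Y=2: P(Y=2) = 0.464, P(X|Y=2) = (81/116, 35/116) → H(X|Y=2) = 0.8834
H(X|Y) = 0.325·0.9950 + 0.211·0.0773 + 0.464·0.8834 = 0.7496 bits

I(X;Y) = H(X) - H(X|Y) = 1.0000 - 0.7496 = 0.2504 bits

Cross-check via I(X;Y) = H(X) + H(Y) - H(X,Y): computing H(Y) from the column sums and H(X,Y) from the 6 cells in the same way gives H(Y) = 1.5146 bits and H(X,Y) = 2.2642 bits, so
I(X;Y) = 1.0000 + 1.5146 - 2.2642 = 0.2504 bits ✓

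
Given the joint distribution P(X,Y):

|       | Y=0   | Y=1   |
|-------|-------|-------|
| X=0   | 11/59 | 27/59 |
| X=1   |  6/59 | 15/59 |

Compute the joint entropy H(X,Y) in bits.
1.8055 bits

H(X,Y) = -Σ_{x,y} P(x,y) log₂ P(x,y). Per-cell terms -P(x,y)·log₂P(x,y):
  X=0: 0.451785, 0.516092
  X=1: 0.335357, 0.502310
Sum of the 4 terms: H(X,Y) = 1.8055 bits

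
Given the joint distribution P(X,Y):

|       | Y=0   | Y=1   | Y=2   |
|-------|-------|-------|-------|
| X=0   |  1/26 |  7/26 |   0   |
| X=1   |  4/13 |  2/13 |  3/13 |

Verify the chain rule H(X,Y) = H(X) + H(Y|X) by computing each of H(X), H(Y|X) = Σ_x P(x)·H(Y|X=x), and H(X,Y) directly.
H(X) = 0.8905 bits, H(Y|X) = 1.2268 bits, H(X,Y) = 2.1173 bits

Marginal of X (row sums):
  P(X=0) = 1/26 + 7/26 + 0 = 4/13
  P(X=1) = 4/13 + 2/13 + 3/13 = 9/13
H(X) = -[(4/13)·log₂(4/13) + (9/13)·log₂(9/13)]
  = 0.52321 + 0.36728 = 0.8905 bits

H(Y|X) = Σ_x P(x)·H(Y|X=x):
  X=0: P(X=0) = 4/13, P(Y|X=0) = (1/8, 7/8, 0) → H(Y|X=0) = 0.54356
  X=1: P(X=1) = 9/13, P(Y|X=1) = (4/9, 2/9, 1/3) → H(Y|X=1) = 1.53049
H(Y|X) = (4/13)·0.54356 + (9/13)·1.53049 = 1.2268 bits

H(X,Y) = -Σ_{x,y} P(x,y) log₂ P(x,y). Per-cell terms -P(x,y)·log₂P(x,y):
  X=0: 0.18079, 0.50968, 0.00000
  X=1: 0.52321, 0.41545, 0.48819
  (cells with P = 0 contribute 0)
Sum of the 6 terms: H(X,Y) = 2.1173 bits

Chain rule check:
  H(X) + H(Y|X) = 0.8905 + 1.2268 = 2.1173 bits
  H(X,Y) = 2.1173 bits
✓ Chain rule verified.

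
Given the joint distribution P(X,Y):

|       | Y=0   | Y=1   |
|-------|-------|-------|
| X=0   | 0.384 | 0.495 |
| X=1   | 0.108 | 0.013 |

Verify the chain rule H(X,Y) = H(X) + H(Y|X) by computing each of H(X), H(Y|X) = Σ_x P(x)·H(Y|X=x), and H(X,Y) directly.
H(X) = 0.5322 bits, H(Y|X) = 0.9284 bits, H(X,Y) = 1.4606 bits

Marginal of X (row sums):
  P(X=0) = 0.384 + 0.495 = 0.879
  P(X=1) = 0.108 + 0.013 = 0.121
H(X) = -[0.879·log₂(0.879) + 0.121·log₂(0.121)]
  = 0.163551 + 0.368677 = 0.5322 bits

H(Y|X) = Σ_x P(x)·H(Y|X=x):
  X=0: P(X=0) = 0.879, P(Y|X=0) = (128/293, 165/293) → H(Y|X=0) = 0.988466
  X=1: P(X=1) = 0.121, P(Y|X=1) = (108/121, 13/121) → H(Y|X=1) = 0.492140
H(Y|X) = 0.879·0.988466 + 0.121·0.492140 = 0.9284 bits

H(X,Y) = -Σ_{x,y} P(x,y) log₂ P(x,y). Per-cell terms -P(x,y)·log₂P(x,y):
  X=0: 0.530236, 0.502177
  X=1: 0.346777, 0.081449
Sum of the 4 terms: H(X,Y) = 1.4606 bits

Chain rule check:
  H(X) + H(Y|X) = 0.5322 + 0.9284 = 1.4606 bits
  H(X,Y) = 1.4606 bits
✓ Chain rule verified.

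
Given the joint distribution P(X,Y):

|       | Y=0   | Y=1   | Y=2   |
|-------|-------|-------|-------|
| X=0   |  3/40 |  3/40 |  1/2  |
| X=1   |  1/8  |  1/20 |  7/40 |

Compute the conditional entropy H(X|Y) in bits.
0.8696 bits

H(X|Y) = H(X,Y) - H(Y)

H(X,Y) = -Σ_{x,y} P(x,y) log₂ P(x,y). Per-cell terms -P(x,y)·log₂P(x,y):
  X=0: 0.28027, 0.28027, 0.50000
  X=1: 0.37500, 0.21610, 0.44005
Sum of the 6 terms: H(X,Y) = 2.0917 bits

Marginal of Y (column sums):
  P(Y=0) = 3/40 + 1/8 = 1/5
  P(Y=1) = 3/40 + 1/20 = 1/8
  P(Y=2) = 1/2 + 7/40 = 27/40
H(Y) = -[(1/5)·log₂(1/5) + (1/8)·log₂(1/8) + (27/40)·log₂(27/40)]
  = 0.46439 + 0.37500 + 0.38275 = 1.2221 bits

H(X|Y) = H(X,Y) - H(Y) = 2.0917 - 1.2221 = 0.8696 bits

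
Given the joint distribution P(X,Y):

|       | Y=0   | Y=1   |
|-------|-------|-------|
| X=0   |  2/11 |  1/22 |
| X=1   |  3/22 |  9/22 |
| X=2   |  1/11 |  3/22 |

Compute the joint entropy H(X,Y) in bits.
2.2758 bits

H(X,Y) = -Σ_{x,y} P(x,y) log₂ P(x,y). Per-cell terms -P(x,y)·log₂P(x,y):
  X=0: 0.44717, 0.20270
  X=1: 0.39197, 0.52753
  X=2: 0.31449, 0.39197
Sum of the 6 terms: H(X,Y) = 2.2758 bits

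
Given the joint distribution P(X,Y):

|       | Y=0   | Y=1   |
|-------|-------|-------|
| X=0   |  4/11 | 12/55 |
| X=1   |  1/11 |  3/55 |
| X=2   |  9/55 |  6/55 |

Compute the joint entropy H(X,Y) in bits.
2.3293 bits

H(X,Y) = -Σ_{x,y} P(x,y) log₂ P(x,y). Per-cell terms -P(x,y)·log₂P(x,y):
  X=0: 0.5307, 0.4792
  X=1: 0.3145, 0.2289
  X=2: 0.4273, 0.3487
Sum of the 6 terms: H(X,Y) = 2.3293 bits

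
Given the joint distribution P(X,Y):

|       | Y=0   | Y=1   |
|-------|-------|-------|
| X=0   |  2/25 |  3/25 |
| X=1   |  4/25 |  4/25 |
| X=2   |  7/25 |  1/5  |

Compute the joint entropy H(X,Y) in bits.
2.4832 bits

H(X,Y) = -Σ_{x,y} P(x,y) log₂ P(x,y). Per-cell terms -P(x,y)·log₂P(x,y):
  X=0: 0.2915, 0.3671
  X=1: 0.4230, 0.4230
  X=2: 0.5142, 0.4644
Sum of the 6 terms: H(X,Y) = 2.4832 bits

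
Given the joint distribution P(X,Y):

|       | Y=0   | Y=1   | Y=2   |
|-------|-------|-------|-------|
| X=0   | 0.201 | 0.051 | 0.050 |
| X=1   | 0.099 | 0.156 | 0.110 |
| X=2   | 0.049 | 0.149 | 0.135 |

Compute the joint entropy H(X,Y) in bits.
3.0115 bits

H(X,Y) = -Σ_{x,y} P(x,y) log₂ P(x,y). Per-cell terms -P(x,y)·log₂P(x,y):
  X=0: 0.4653, 0.2190, 0.2161
  X=1: 0.3303, 0.4181, 0.3503
  X=2: 0.2132, 0.4092, 0.3900
Sum of the 9 terms: H(X,Y) = 3.0115 bits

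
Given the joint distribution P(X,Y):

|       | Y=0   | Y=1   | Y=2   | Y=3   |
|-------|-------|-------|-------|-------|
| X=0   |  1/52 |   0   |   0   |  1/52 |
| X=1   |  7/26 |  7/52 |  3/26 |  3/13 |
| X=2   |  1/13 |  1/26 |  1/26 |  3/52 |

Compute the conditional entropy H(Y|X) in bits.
1.8836 bits

H(Y|X) = H(X,Y) - H(X)

H(X,Y) = -Σ_{x,y} P(x,y) log₂ P(x,y). Per-cell terms -P(x,y)·log₂P(x,y):
  X=0: 0.10962, 0.00000, 0.00000, 0.10962
  X=1: 0.50968, 0.38945, 0.35948, 0.48819
  X=2: 0.28465, 0.18079, 0.18079, 0.23743
  (cells with P = 0 contribute 0)
Sum of the 12 terms: H(X,Y) = 2.8497 bits

Marginal of X (row sums):
  P(X=0) = 1/52 + 0 + 0 + 1/52 = 1/26
  P(X=1) = 7/26 + 7/52 + 3/26 + 3/13 = 3/4
  P(X=2) = 1/13 + 1/26 + 1/26 + 3/52 = 11/52
H(X) = -[(1/26)·log₂(1/26) + (3/4)·log₂(3/4) + (11/52)·log₂(11/52)]
  = 0.18079 + 0.31128 + 0.47406 = 0.9661 bits

H(Y|X) = H(X,Y) - H(X) = 2.8497 - 0.9661 = 1.8836 bits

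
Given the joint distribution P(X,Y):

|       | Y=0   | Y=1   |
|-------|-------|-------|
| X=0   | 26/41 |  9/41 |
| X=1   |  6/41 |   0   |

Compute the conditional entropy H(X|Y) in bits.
0.5434 bits

H(X|Y) = H(X,Y) - H(Y)

H(X,Y) = -Σ_{x,y} P(x,y) log₂ P(x,y). Per-cell terms -P(x,y)·log₂P(x,y):
  X=0: 0.41671, 0.48021
  X=1: 0.40574, 0.00000
  (cells with P = 0 contribute 0)
Sum of the 4 terms: H(X,Y) = 1.3027 bits

Marginal of Y (column sums):
  P(Y=0) = 26/41 + 6/41 = 32/41
  P(Y=1) = 9/41 + 0 = 9/41
H(Y) = -[(32/41)·log₂(32/41) + (9/41)·log₂(9/41)]
  = 0.27906 + 0.48021 = 0.7593 bits

H(X|Y) = H(X,Y) - H(Y) = 1.3027 - 0.7593 = 0.5434 bits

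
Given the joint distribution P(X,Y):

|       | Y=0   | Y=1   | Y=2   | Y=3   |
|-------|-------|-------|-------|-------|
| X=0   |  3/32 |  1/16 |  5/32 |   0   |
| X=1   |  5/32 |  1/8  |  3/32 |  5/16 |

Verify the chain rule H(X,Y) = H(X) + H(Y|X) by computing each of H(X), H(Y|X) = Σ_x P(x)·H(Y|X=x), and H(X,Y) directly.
H(X) = 0.8960 bits, H(Y|X) = 1.7306 bits, H(X,Y) = 2.6266 bits

Marginal of X (row sums):
  P(X=0) = 3/32 + 1/16 + 5/32 + 0 = 5/16
  P(X=1) = 5/32 + 1/8 + 3/32 + 5/16 = 11/16
H(X) = -[(5/16)·log₂(5/16) + (11/16)·log₂(11/16)]
  = 0.5244 + 0.3716 = 0.8960 bits

H(Y|X) = Σ_x P(x)·H(Y|X=x):
  X=0: P(X=0) = 5/16, P(Y|X=0) = (3/10, 1/5, 1/2, 0) → H(Y|X=0) = 1.4855
  X=1: P(X=1) = 11/16, P(Y|X=1) = (5/22, 2/11, 3/22, 5/11) → H(Y|X=1) = 1.8420
H(Y|X) = (5/16)·1.4855 + (11/16)·1.8420 = 1.7306 bits

H(X,Y) = -Σ_{x,y} P(x,y) log₂ P(x,y). Per-cell terms -P(x,y)·log₂P(x,y):
  X=0: 0.3202, 0.2500, 0.4184, 0.0000
  X=1: 0.4184, 0.3750, 0.3202, 0.5244
  (cells with P = 0 contribute 0)
Sum of the 8 terms: H(X,Y) = 2.6266 bits

Chain rule check:
  H(X) + H(Y|X) = 0.8960 + 1.7306 = 2.6266 bits
  H(X,Y) = 2.6266 bits
✓ Chain rule verified.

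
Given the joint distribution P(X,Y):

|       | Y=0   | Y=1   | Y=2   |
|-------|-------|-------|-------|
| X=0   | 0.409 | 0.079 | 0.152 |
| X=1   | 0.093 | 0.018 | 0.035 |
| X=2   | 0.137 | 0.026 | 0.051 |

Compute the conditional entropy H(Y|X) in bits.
1.2776 bits

H(Y|X) = H(X,Y) - H(X)

H(X,Y) = -Σ_{x,y} P(x,y) log₂ P(x,y). Per-cell terms -P(x,y)·log₂P(x,y):
  X=0: 0.5275, 0.2893, 0.4131
  X=1: 0.3187, 0.1043, 0.1693
  X=2: 0.3929, 0.1369, 0.2190
Sum of the 9 terms: H(X,Y) = 2.5710 bits

Marginal of X (row sums):
  P(X=0) = 0.409 + 0.079 + 0.152 = 0.640
  P(X=1) = 0.093 + 0.018 + 0.035 = 0.146
  P(X=2) = 0.137 + 0.026 + 0.051 = 0.214
H(X) = -[0.640·log₂(0.640) + 0.146·log₂(0.146) + 0.214·log₂(0.214)]
  = 0.4121 + 0.4053 + 0.4760 = 1.2934 bits

H(Y|X) = H(X,Y) - H(X) = 2.5710 - 1.2934 = 1.2776 bits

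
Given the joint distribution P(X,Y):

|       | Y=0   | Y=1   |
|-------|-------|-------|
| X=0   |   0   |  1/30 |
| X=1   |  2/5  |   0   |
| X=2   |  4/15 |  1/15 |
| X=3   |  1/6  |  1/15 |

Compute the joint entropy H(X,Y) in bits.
2.1526 bits

H(X,Y) = -Σ_{x,y} P(x,y) log₂ P(x,y). Per-cell terms -P(x,y)·log₂P(x,y):
  X=0: 0.00000, 0.16356
  X=1: 0.52877, 0.00000
  X=2: 0.50850, 0.26046
  X=3: 0.43083, 0.26046
  (cells with P = 0 contribute 0)
Sum of the 8 terms: H(X,Y) = 2.1526 bits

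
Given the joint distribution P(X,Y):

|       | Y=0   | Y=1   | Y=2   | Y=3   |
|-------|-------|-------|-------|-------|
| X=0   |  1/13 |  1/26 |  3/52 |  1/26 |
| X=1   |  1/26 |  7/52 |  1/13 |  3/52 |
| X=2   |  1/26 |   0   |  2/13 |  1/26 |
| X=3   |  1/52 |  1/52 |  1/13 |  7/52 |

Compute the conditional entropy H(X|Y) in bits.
1.7106 bits

H(X|Y) = H(X,Y) - H(Y)

H(X,Y) = -Σ_{x,y} P(x,y) log₂ P(x,y). Per-cell terms -P(x,y)·log₂P(x,y):
  X=0: 0.284649, 0.180786, 0.237431, 0.180786
  X=1: 0.180786, 0.389454, 0.284649, 0.237431
  X=2: 0.180786, 0.000000, 0.415452, 0.180786
  X=3: 0.109624, 0.109624, 0.284649, 0.389454
  (cells with P = 0 contribute 0)
Sum of the 16 terms: H(X,Y) = 3.64635 bits

Marginal of Y (column sums):
  P(Y=0) = 1/13 + 1/26 + 1/26 + 1/52 = 9/52
  P(Y=1) = 1/26 + 7/52 + 0 + 1/52 = 5/26
  P(Y=2) = 3/52 + 1/13 + 2/13 + 1/13 = 19/52
  P(Y=3) = 1/26 + 3/52 + 1/26 + 7/52 = 7/26
H(Y) = -[(9/52)·log₂(9/52) + (5/26)·log₂(5/26) + (19/52)·log₂(19/52) + (7/26)·log₂(7/26)]
  = 0.437974 + 0.457406 + 0.530726 + 0.509677 = 1.93578 bits

H(X|Y) = H(X,Y) - H(Y) = 3.64635 - 1.93578 = 1.7106 bits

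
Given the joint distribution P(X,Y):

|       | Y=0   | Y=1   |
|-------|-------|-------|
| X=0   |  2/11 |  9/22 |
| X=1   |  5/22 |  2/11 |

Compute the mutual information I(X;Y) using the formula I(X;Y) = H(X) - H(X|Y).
0.0444 bits

I(X;Y) = H(X) - H(X|Y)

Marginal of X (row sums):
  P(X=0) = 2/11 + 9/22 = 13/22
  P(X=1) = 5/22 + 2/11 = 9/22
H(X) = -[(13/22)·log₂(13/22) + (9/22)·log₂(9/22)]
  = 0.448495 + 0.527525 = 0.97602 bits

Marginal of Y (column sums):
  P(Y=0) = 2/11 + 5/22 = 9/22
  P(Y=1) = 9/22 + 2/11 = 13/22
H(X|Y) = Σ_y P(y)·H(X|Y=y):
  Y=0: P(Y=0) = 9/22, P(X|Y=0) = (4/9, 5/9) → H(X|Y=0) = 0.991076
  Y=1: P(Y=1) = 13/22, P(X|Y=1) = (9/13, 4/13) → H(X|Y=1) = 0.890492
H(X|Y) = (9/22)·0.991076 + (13/22)·0.890492 = 0.93164 bits

I(X;Y) = H(X) - H(X|Y) = 0.97602 - 0.93164 = 0.0444 bits

Cross-check via I(X;Y) = H(X) + H(Y) - H(X,Y): computing H(Y) from the column sums and H(X,Y) from the 4 cells in the same way gives H(Y) = 0.97602 bits and H(X,Y) = 1.90766 bits, so
I(X;Y) = 0.97602 + 0.97602 - 1.90766 = 0.0444 bits ✓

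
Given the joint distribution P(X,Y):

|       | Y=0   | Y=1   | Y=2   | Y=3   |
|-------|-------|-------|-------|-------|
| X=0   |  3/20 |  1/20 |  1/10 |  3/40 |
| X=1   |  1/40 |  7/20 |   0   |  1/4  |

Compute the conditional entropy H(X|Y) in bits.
0.5743 bits

H(X|Y) = H(X,Y) - H(Y)

H(X,Y) = -Σ_{x,y} P(x,y) log₂ P(x,y). Per-cell terms -P(x,y)·log₂P(x,y):
  X=0: 0.410545, 0.216096, 0.332193, 0.280272
  X=1: 0.133048, 0.530101, 0.000000, 0.500000
  (cells with P = 0 contribute 0)
Sum of the 8 terms: H(X,Y) = 2.402255 bits

Marginal of Y (column sums):
  P(Y=0) = 3/20 + 1/40 = 7/40
  P(Y=1) = 1/20 + 7/20 = 2/5
  P(Y=2) = 1/10 + 0 = 1/10
  P(Y=3) = 3/40 + 1/4 = 13/40
H(Y) = -[(7/40)·log₂(7/40) + (2/5)·log₂(2/5) + (1/10)·log₂(1/10) + (13/40)·log₂(13/40)]
  = 0.440050 + 0.528771 + 0.332193 + 0.526984 = 1.827998 bits

H(X|Y) = H(X,Y) - H(Y) = 2.402255 - 1.827998 = 0.5743 bits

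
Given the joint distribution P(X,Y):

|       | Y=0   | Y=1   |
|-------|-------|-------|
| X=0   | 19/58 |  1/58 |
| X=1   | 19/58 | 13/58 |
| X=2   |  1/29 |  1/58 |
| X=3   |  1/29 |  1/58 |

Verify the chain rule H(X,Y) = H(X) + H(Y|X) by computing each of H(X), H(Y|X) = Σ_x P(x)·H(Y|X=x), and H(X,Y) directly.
H(X) = 1.4451 bits, H(Y|X) = 0.7314 bits, H(X,Y) = 2.1765 bits

Marginal of X (row sums):
  P(X=0) = 19/58 + 1/58 = 10/29
  P(X=1) = 19/58 + 13/58 = 16/29
  P(X=2) = 1/29 + 1/58 = 3/58
  P(X=3) = 1/29 + 1/58 = 3/58
H(X) = -[(10/29)·log₂(10/29) + (16/29)·log₂(16/29) + (3/58)·log₂(3/58) + (3/58)·log₂(3/58)]
  = 0.52967 + 0.47337 + 0.22102 + 0.22102 = 1.4451 bits

H(Y|X) = Σ_x P(x)·H(Y|X=x):
  X=0: P(X=0) = 10/29, P(Y|X=0) = (19/20, 1/20) → H(Y|X=0) = 0.28640
  X=1: P(X=1) = 16/29, P(Y|X=1) = (19/32, 13/32) → H(Y|X=1) = 0.97449
  X=2: P(X=2) = 3/58, P(Y|X=2) = (2/3, 1/3) → H(Y|X=2) = 0.91830
  X=3: P(X=3) = 3/58, P(Y|X=3) = (2/3, 1/3) → H(Y|X=3) = 0.91830
H(Y|X) = (10/29)·0.28640 + (16/29)·0.97449 + (3/58)·0.91830 + (3/58)·0.91830 = 0.7314 bits

H(X,Y) = -Σ_{x,y} P(x,y) log₂ P(x,y). Per-cell terms -P(x,y)·log₂P(x,y):
  X=0: 0.52743, 0.10100
  X=1: 0.52743, 0.48359
  X=2: 0.16752, 0.10100
  X=3: 0.16752, 0.10100
Sum of the 8 terms: H(X,Y) = 2.1765 bits

Chain rule check:
  H(X) + H(Y|X) = 1.4451 + 0.7314 = 2.1765 bits
  H(X,Y) = 2.1765 bits
✓ Chain rule verified.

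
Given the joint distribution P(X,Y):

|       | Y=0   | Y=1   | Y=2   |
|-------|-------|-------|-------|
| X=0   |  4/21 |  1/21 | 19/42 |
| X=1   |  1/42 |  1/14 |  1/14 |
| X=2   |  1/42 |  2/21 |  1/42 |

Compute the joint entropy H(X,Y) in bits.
2.4347 bits

H(X,Y) = -Σ_{x,y} P(x,y) log₂ P(x,y). Per-cell terms -P(x,y)·log₂P(x,y):
  X=0: 0.45568, 0.20916, 0.51770
  X=1: 0.12839, 0.27195, 0.27195
  X=2: 0.12839, 0.32308, 0.12839
Sum of the 9 terms: H(X,Y) = 2.4347 bits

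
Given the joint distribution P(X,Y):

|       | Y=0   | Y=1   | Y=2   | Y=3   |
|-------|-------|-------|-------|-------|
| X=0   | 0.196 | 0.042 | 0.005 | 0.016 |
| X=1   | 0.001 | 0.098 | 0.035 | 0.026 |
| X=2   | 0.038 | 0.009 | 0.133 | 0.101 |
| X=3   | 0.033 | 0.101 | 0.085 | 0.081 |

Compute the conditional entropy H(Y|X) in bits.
1.5217 bits

H(Y|X) = H(X,Y) - H(X)

H(X,Y) = -Σ_{x,y} P(x,y) log₂ P(x,y). Per-cell terms -P(x,y)·log₂P(x,y):
  X=0: 0.46081, 0.19209, 0.03822, 0.09545
  X=1: 0.00997, 0.32841, 0.16928, 0.13690
  X=2: 0.17928, 0.06116, 0.38710, 0.33406
  X=3: 0.16241, 0.33406, 0.30229, 0.29370
Sum of the 16 terms: H(X,Y) = 3.4852 bits

Marginal of X (row sums):
  P(X=0) = 0.196 + 0.042 + 0.005 + 0.016 = 0.259
  P(X=1) = 0.001 + 0.098 + 0.035 + 0.026 = 0.160
  P(X=2) = 0.038 + 0.009 + 0.133 + 0.101 = 0.281
  P(X=3) = 0.033 + 0.101 + 0.085 + 0.081 = 0.300
H(X) = -[0.259·log₂(0.259) + 0.160·log₂(0.160) + 0.281·log₂(0.281) + 0.300·log₂(0.300)]
  = 0.50478 + 0.42302 + 0.51461 + 0.52109 = 1.9635 bits

H(Y|X) = H(X,Y) - H(X) = 3.4852 - 1.9635 = 1.5217 bits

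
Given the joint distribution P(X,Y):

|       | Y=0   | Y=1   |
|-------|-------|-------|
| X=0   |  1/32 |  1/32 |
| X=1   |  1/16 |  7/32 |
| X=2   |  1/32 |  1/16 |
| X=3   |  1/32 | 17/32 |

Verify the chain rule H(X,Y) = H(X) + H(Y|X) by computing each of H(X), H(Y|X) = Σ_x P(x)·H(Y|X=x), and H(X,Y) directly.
H(X) = 1.5518 bits, H(Y|X) = 0.5376 bits, H(X,Y) = 2.0894 bits

Marginal of X (row sums):
  P(X=0) = 1/32 + 1/32 = 1/16
  P(X=1) = 1/16 + 7/32 = 9/32
  P(X=2) = 1/32 + 1/16 = 3/32
  P(X=3) = 1/32 + 17/32 = 9/16
H(X) = -[(1/16)·log₂(1/16) + (9/32)·log₂(9/32) + (3/32)·log₂(3/32) + (9/16)·log₂(9/16)]
  = 0.25000 + 0.51471 + 0.32016 + 0.46692 = 1.5518 bits

H(Y|X) = Σ_x P(x)·H(Y|X=x):
  X=0: P(X=0) = 1/16, P(Y|X=0) = (1/2, 1/2) → H(Y|X=0) = 1.00000
  X=1: P(X=1) = 9/32, P(Y|X=1) = (2/9, 7/9) → H(Y|X=1) = 0.76420
  X=2: P(X=2) = 3/32, P(Y|X=2) = (1/3, 2/3) → H(Y|X=2) = 0.91830
  X=3: P(X=3) = 9/16, P(Y|X=3) = (1/18, 17/18) → H(Y|X=3) = 0.30954
H(Y|X) = (1/16)·1.00000 + (9/32)·0.76420 + (3/32)·0.91830 + (9/16)·0.30954 = 0.5376 bits

H(X,Y) = -Σ_{x,y} P(x,y) log₂ P(x,y). Per-cell terms -P(x,y)·log₂P(x,y):
  X=0: 0.15625, 0.15625
  X=1: 0.25000, 0.47964
  X=2: 0.15625, 0.25000
  X=3: 0.15625, 0.48479
Sum of the 8 terms: H(X,Y) = 2.0894 bits

Chain rule check:
  H(X) + H(Y|X) = 1.5518 + 0.5376 = 2.0894 bits
  H(X,Y) = 2.0894 bits
✓ Chain rule verified.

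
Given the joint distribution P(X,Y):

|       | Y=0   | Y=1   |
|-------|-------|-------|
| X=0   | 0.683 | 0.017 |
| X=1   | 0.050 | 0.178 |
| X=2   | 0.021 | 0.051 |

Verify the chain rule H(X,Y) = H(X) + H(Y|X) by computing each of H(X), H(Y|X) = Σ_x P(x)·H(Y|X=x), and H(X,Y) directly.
H(X) = 1.1198 bits, H(Y|X) = 0.3511 bits, H(X,Y) = 1.4709 bits

Marginal of X (row sums):
  P(X=0) = 0.683 + 0.017 = 0.700
  P(X=1) = 0.050 + 0.178 = 0.228
  P(X=2) = 0.021 + 0.051 = 0.072
H(X) = -[0.700·log₂(0.700) + 0.228·log₂(0.228) + 0.072·log₂(0.072)]
  = 0.36020 + 0.48630 + 0.27330 = 1.1198 bits

H(Y|X) = Σ_x P(x)·H(Y|X=x):
  X=0: P(X=0) = 0.700, P(Y|X=0) = (683/700, 17/700) → H(Y|X=0) = 0.16487
  X=1: P(X=1) = 0.228, P(Y|X=1) = (25/114, 89/114) → H(Y|X=1) = 0.75888
  X=2: P(X=2) = 0.072, P(Y|X=2) = (7/24, 17/24) → H(Y|X=2) = 0.87086
H(Y|X) = 0.700·0.16487 + 0.228·0.75888 + 0.072·0.87086 = 0.3511 bits

H(X,Y) = -Σ_{x,y} P(x,y) log₂ P(x,y). Per-cell terms -P(x,y)·log₂P(x,y):
  X=0: 0.37568, 0.09993
  X=1: 0.21610, 0.44323
  X=2: 0.11704, 0.21896
Sum of the 6 terms: H(X,Y) = 1.4709 bits

Chain rule check:
  H(X) + H(Y|X) = 1.1198 + 0.3511 = 1.4709 bits
  H(X,Y) = 1.4709 bits
✓ Chain rule verified.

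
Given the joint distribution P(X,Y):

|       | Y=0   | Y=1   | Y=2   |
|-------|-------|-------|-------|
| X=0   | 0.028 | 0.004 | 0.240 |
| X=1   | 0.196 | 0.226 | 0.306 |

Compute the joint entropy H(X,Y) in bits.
2.1389 bits

H(X,Y) = -Σ_{x,y} P(x,y) log₂ P(x,y). Per-cell terms -P(x,y)·log₂P(x,y):
  X=0: 0.1444, 0.0319, 0.4941
  X=1: 0.4608, 0.4849, 0.5228
Sum of the 6 terms: H(X,Y) = 2.1389 bits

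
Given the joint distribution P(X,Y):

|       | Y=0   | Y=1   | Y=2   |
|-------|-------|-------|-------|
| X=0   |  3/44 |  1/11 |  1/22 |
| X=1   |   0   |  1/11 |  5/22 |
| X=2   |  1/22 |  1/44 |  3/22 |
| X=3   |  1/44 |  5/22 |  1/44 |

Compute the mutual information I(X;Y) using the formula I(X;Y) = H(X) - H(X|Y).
0.3774 bits

I(X;Y) = H(X) - H(X|Y)

Marginal of X (row sums):
  P(X=0) = 3/44 + 1/11 + 1/22 = 9/44
  P(X=1) = 0 + 1/11 + 5/22 = 7/22
  P(X=2) = 1/22 + 1/44 + 3/22 = 9/44
  P(X=3) = 1/44 + 5/22 + 1/44 = 3/11
H(X) = -[(9/44)·log₂(9/44) + (7/22)·log₂(7/22) + (9/44)·log₂(9/44) + (3/11)·log₂(3/11)]
  = 0.4683 + 0.5257 + 0.4683 + 0.5112 = 1.9735 bits

Marginal of Y (column sums):
  P(Y=0) = 3/44 + 0 + 1/22 + 1/44 = 3/22
  P(Y=1) = 1/11 + 1/11 + 1/44 + 5/22 = 19/44
  P(Y=2) = 1/22 + 5/22 + 3/22 + 1/44 = 19/44
H(X|Y) = Σ_y P(y)·H(X|Y=y):
  Y=0: P(Y=0) = 3/22, P(X|Y=0) = (1/2, 0, 1/3, 1/6) → H(X|Y=0) = 1.4591
  Y=1: P(Y=1) = 19/44, P(X|Y=1) = (4/19, 4/19, 1/19, 10/19) → H(X|Y=1) = 1.6574
  Y=2: P(Y=2) = 19/44, P(X|Y=2) = (2/19, 10/19, 6/19, 1/19) → H(X|Y=2) = 1.5780
H(X|Y) = (3/22)·1.4591 + (19/44)·1.6574 + (19/44)·1.5780 = 1.5961 bits

I(X;Y) = H(X) - H(X|Y) = 1.9735 - 1.5961 = 0.3774 bits

Cross-check via I(X;Y) = H(X) + H(Y) - H(X,Y): computing H(Y) from the column sums and H(X,Y) from the 12 cells in the same way gives H(Y) = 1.4383 bits and H(X,Y) = 3.0344 bits, so
I(X;Y) = 1.9735 + 1.4383 - 3.0344 = 0.3774 bits ✓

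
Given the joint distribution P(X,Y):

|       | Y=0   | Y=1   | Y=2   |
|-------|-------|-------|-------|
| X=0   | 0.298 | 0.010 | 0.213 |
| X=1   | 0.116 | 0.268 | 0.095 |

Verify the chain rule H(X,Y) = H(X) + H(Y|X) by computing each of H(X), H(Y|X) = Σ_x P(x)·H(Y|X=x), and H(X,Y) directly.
H(X) = 0.9987 bits, H(Y|X) = 1.2557 bits, H(X,Y) = 2.2544 bits

Marginal of X (row sums):
  P(X=0) = 0.298 + 0.010 + 0.213 = 0.521
  P(X=1) = 0.116 + 0.268 + 0.095 = 0.479
H(X) = -[0.521·log₂(0.521) + 0.479·log₂(0.479)]
  = 0.49008 + 0.50865 = 0.9987 bits

H(Y|X) = Σ_x P(x)·H(Y|X=x):
  X=0: P(X=0) = 0.521, P(Y|X=0) = (298/521, 10/521, 213/521) → H(Y|X=0) = 1.09803
  X=1: P(X=1) = 0.479, P(Y|X=1) = (116/479, 268/479, 95/479) → H(Y|X=1) = 1.42711
H(Y|X) = 0.521·1.09803 + 0.479·1.42711 = 1.2557 bits

H(X,Y) = -Σ_{x,y} P(x,y) log₂ P(x,y). Per-cell terms -P(x,y)·log₂P(x,y):
  X=0: 0.52049, 0.06644, 0.47522
  X=1: 0.36051, 0.50912, 0.32261
Sum of the 6 terms: H(X,Y) = 2.2544 bits

Chain rule check:
  H(X) + H(Y|X) = 0.9987 + 1.2557 = 2.2544 bits
  H(X,Y) = 2.2544 bits
✓ Chain rule verified.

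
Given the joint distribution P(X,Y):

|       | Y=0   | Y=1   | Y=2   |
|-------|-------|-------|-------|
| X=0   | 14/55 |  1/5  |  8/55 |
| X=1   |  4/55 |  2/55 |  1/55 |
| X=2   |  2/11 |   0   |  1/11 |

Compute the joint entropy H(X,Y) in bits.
2.6871 bits

H(X,Y) = -Σ_{x,y} P(x,y) log₂ P(x,y). Per-cell terms -P(x,y)·log₂P(x,y):
  X=0: 0.50247, 0.46439, 0.40456
  X=1: 0.27501, 0.17387, 0.10512
  X=2: 0.44717, 0.00000, 0.31449
  (cells with P = 0 contribute 0)
Sum of the 9 terms: H(X,Y) = 2.6871 bits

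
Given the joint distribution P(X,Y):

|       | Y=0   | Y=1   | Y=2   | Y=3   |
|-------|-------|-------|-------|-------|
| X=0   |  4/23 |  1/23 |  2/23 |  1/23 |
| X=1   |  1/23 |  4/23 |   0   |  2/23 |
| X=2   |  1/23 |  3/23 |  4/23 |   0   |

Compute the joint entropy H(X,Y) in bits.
3.0994 bits

H(X,Y) = -Σ_{x,y} P(x,y) log₂ P(x,y). Per-cell terms -P(x,y)·log₂P(x,y):
  X=0: 0.438880, 0.196677, 0.306397, 0.196677
  X=1: 0.196677, 0.438880, 0.000000, 0.306397
  X=2: 0.196677, 0.383296, 0.438880, 0.000000
  (cells with P = 0 contribute 0)
Sum of the 12 terms: H(X,Y) = 3.0994 bits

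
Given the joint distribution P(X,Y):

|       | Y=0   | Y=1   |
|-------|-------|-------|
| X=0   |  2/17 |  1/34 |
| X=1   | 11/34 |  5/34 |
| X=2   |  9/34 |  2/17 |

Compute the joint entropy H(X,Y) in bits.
2.3171 bits

H(X,Y) = -Σ_{x,y} P(x,y) log₂ P(x,y). Per-cell terms -P(x,y)·log₂P(x,y):
  X=0: 0.36323, 0.14963
  X=1: 0.52672, 0.40670
  X=2: 0.50758, 0.36323
Sum of the 6 terms: H(X,Y) = 2.3171 bits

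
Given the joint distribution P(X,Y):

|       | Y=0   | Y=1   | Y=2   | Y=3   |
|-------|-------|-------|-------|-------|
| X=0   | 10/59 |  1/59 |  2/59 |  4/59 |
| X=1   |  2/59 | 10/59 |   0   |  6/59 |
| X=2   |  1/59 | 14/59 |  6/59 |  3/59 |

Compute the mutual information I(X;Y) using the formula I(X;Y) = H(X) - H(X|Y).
0.4017 bits

I(X;Y) = H(X) - H(X|Y)

Marginal of X (row sums):
  P(X=0) = 10/59 + 1/59 + 2/59 + 4/59 = 17/59
  P(X=1) = 2/59 + 10/59 + 0 + 6/59 = 18/59
  P(X=2) = 1/59 + 14/59 + 6/59 + 3/59 = 24/59
H(X) = -[(17/59)·log₂(17/59) + (18/59)·log₂(18/59) + (24/59)·log₂(24/59)]
  = 0.51726 + 0.52252 + 0.52787 = 1.56765 bits

Marginal of Y (column sums):
  P(Y=0) = 10/59 + 2/59 + 1/59 = 13/59
  P(Y=1) = 1/59 + 10/59 + 14/59 = 25/59
  P(Y=2) = 2/59 + 0 + 6/59 = 8/59
  P(Y=3) = 4/59 + 6/59 + 3/59 = 13/59
H(X|Y) = Σ_y P(y)·H(X|Y=y):
  Y=0: P(Y=0) = 13/59, P(X|Y=0) = (10/13, 2/13, 1/13) → H(X|Y=0) = 0.99126
  Y=1: P(Y=1) = 25/59, P(X|Y=1) = (1/25, 2/5, 14/25) → H(X|Y=1) = 1.18297
  Y=2: P(Y=2) = 8/59, P(X|Y=2) = (1/4, 0, 3/4) → H(X|Y=2) = 0.81128
  Y=3: P(Y=3) = 13/59, P(X|Y=3) = (4/13, 6/13, 3/13) → H(X|Y=3) = 1.52623
H(X|Y) = (13/59)·0.99126 + (25/59)·1.18297 + (8/59)·0.81128 + (13/59)·1.52623 = 1.16596 bits

I(X;Y) = H(X) - H(X|Y) = 1.56765 - 1.16596 = 0.4017 bits

Cross-check via I(X;Y) = H(X) + H(Y) - H(X,Y): computing H(Y) from the column sums and H(X,Y) from the 12 cells in the same way gives H(Y) = 1.87743 bits and H(X,Y) = 3.04339 bits, so
I(X;Y) = 1.56765 + 1.87743 - 3.04339 = 0.4017 bits ✓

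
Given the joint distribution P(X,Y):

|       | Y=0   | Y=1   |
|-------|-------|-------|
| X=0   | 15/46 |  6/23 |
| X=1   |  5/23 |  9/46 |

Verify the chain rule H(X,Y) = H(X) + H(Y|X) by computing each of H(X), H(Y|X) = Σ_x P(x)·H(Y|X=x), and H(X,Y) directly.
H(X) = 0.9781 bits, H(Y|X) = 0.9939 bits, H(X,Y) = 1.9720 bits

Marginal of X (row sums):
  P(X=0) = 15/46 + 6/23 = 27/46
  P(X=1) = 5/23 + 9/46 = 19/46
H(X) = -[(27/46)·log₂(27/46) + (19/46)·log₂(19/46)]
  = 0.45118 + 0.52689 = 0.9781 bits

H(Y|X) = Σ_x P(x)·H(Y|X=x):
  X=0: P(X=0) = 27/46, P(Y|X=0) = (5/9, 4/9) → H(Y|X=0) = 0.99108
  X=1: P(X=1) = 19/46, P(Y|X=1) = (10/19, 9/19) → H(Y|X=1) = 0.99800
H(Y|X) = (27/46)·0.99108 + (19/46)·0.99800 = 0.9939 bits

H(X,Y) = -Σ_{x,y} P(x,y) log₂ P(x,y). Per-cell terms -P(x,y)·log₂P(x,y):
  X=0: 0.52718, 0.50572
  X=1: 0.47862, 0.46049
Sum of the 4 terms: H(X,Y) = 1.9720 bits

Chain rule check:
  H(X) + H(Y|X) = 0.9781 + 0.9939 = 1.9720 bits
  H(X,Y) = 1.9720 bits
✓ Chain rule verified.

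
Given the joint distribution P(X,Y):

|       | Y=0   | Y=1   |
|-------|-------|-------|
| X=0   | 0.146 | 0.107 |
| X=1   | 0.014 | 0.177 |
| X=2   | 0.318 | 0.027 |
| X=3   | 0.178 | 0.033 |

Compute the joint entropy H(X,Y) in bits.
2.5506 bits

H(X,Y) = -Σ_{x,y} P(x,y) log₂ P(x,y). Per-cell terms -P(x,y)·log₂P(x,y):
  X=0: 0.4053, 0.3450
  X=1: 0.0862, 0.4422
  X=2: 0.5256, 0.1407
  X=3: 0.4432, 0.1624
Sum of the 8 terms: H(X,Y) = 2.5506 bits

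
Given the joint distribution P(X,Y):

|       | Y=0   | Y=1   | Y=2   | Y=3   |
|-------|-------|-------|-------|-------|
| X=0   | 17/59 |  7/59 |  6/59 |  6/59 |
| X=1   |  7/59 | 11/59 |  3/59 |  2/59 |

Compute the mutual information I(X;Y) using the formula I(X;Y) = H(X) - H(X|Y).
0.0662 bits

I(X;Y) = H(X) - H(X|Y)

Marginal of X (row sums):
  P(X=0) = 17/59 + 7/59 + 6/59 + 6/59 = 36/59
  P(X=1) = 7/59 + 11/59 + 3/59 + 2/59 = 23/59
H(X) = -[(36/59)·log₂(36/59) + (23/59)·log₂(23/59)]
  = 0.43488 + 0.52981 = 0.96469 bits

Marginal of Y (column sums):
  P(Y=0) = 17/59 + 7/59 = 24/59
  P(Y=1) = 7/59 + 11/59 = 18/59
  P(Y=2) = 6/59 + 3/59 = 9/59
  P(Y=3) = 6/59 + 2/59 = 8/59
H(X|Y) = Σ_y P(y)·H(X|Y=y):
  Y=0: P(Y=0) = 24/59, P(X|Y=0) = (17/24, 7/24) → H(X|Y=0) = 0.87086
  Y=1: P(Y=1) = 18/59, P(X|Y=1) = (7/18, 11/18) → H(X|Y=1) = 0.96408
  Y=2: P(Y=2) = 9/59, P(X|Y=2) = (2/3, 1/3) → H(X|Y=2) = 0.91830
  Y=3: P(Y=3) = 8/59, P(X|Y=3) = (3/4, 1/4) → H(X|Y=3) = 0.81128
H(X|Y) = (24/59)·0.87086 + (18/59)·0.96408 + (9/59)·0.91830 + (8/59)·0.81128 = 0.89846 bits

I(X;Y) = H(X) - H(X|Y) = 0.96469 - 0.89846 = 0.0662 bits

Cross-check via I(X;Y) = H(X) + H(Y) - H(X,Y): computing H(Y) from the column sums and H(X,Y) from the 8 cells in the same way gives H(Y) = 1.85507 bits and H(X,Y) = 2.75352 bits, so
I(X;Y) = 0.96469 + 1.85507 - 2.75352 = 0.0662 bits ✓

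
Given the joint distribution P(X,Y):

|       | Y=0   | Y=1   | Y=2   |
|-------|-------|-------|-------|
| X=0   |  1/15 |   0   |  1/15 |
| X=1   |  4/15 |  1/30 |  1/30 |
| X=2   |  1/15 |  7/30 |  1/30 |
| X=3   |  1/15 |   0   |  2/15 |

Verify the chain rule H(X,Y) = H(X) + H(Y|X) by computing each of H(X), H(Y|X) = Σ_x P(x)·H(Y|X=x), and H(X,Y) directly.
H(X) = 1.9086 bits, H(Y|X) = 1.0099 bits, H(X,Y) = 2.9185 bits

Marginal of X (row sums):
  P(X=0) = 1/15 + 0 + 1/15 = 2/15
  P(X=1) = 4/15 + 1/30 + 1/30 = 1/3
  P(X=2) = 1/15 + 7/30 + 1/30 = 1/3
  P(X=3) = 1/15 + 0 + 2/15 = 1/5
H(X) = -[(2/15)·log₂(2/15) + (1/3)·log₂(1/3) + (1/3)·log₂(1/3) + (1/5)·log₂(1/5)]
  = 0.38759 + 0.52832 + 0.52832 + 0.46439 = 1.9086 bits

H(Y|X) = Σ_x P(x)·H(Y|X=x):
  X=0: P(X=0) = 2/15, P(Y|X=0) = (1/2, 0, 1/2) → H(Y|X=0) = 1.00000
  X=1: P(X=1) = 1/3, P(Y|X=1) = (4/5, 1/10, 1/10) → H(Y|X=1) = 0.92193
  X=2: P(X=2) = 1/3, P(Y|X=2) = (1/5, 7/10, 1/10) → H(Y|X=2) = 1.15678
  X=3: P(X=3) = 1/5, P(Y|X=3) = (1/3, 0, 2/3) → H(Y|X=3) = 0.91830
H(Y|X) = (2/15)·1.00000 + (1/3)·0.92193 + (1/3)·1.15678 + (1/5)·0.91830 = 1.0099 bits

H(X,Y) = -Σ_{x,y} P(x,y) log₂ P(x,y). Per-cell terms -P(x,y)·log₂P(x,y):
  X=0: 0.26046, 0.00000, 0.26046
  X=1: 0.50850, 0.16356, 0.16356
  X=2: 0.26046, 0.48989, 0.16356
  X=3: 0.26046, 0.00000, 0.38759
  (cells with P = 0 contribute 0)
Sum of the 12 terms: H(X,Y) = 2.9185 bits

Chain rule check:
  H(X) + H(Y|X) = 1.9086 + 1.0099 = 2.9185 bits
  H(X,Y) = 2.9185 bits
✓ Chain rule verified.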